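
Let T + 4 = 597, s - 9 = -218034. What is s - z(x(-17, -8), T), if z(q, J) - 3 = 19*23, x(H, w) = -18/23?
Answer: -218465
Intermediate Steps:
s = -218025 (s = 9 - 218034 = -218025)
x(H, w) = -18/23 (x(H, w) = -18*1/23 = -18/23)
T = 593 (T = -4 + 597 = 593)
z(q, J) = 440 (z(q, J) = 3 + 19*23 = 3 + 437 = 440)
s - z(x(-17, -8), T) = -218025 - 1*440 = -218025 - 440 = -218465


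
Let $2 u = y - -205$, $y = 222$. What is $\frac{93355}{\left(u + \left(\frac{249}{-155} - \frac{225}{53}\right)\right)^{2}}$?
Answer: $\frac{25200706139500}{11639430778921} \approx 2.1651$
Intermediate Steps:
$u = \frac{427}{2}$ ($u = \frac{222 - -205}{2} = \frac{222 + 205}{2} = \frac{1}{2} \cdot 427 = \frac{427}{2} \approx 213.5$)
$\frac{93355}{\left(u + \left(\frac{249}{-155} - \frac{225}{53}\right)\right)^{2}} = \frac{93355}{\left(\frac{427}{2} + \left(\frac{249}{-155} - \frac{225}{53}\right)\right)^{2}} = \frac{93355}{\left(\frac{427}{2} + \left(249 \left(- \frac{1}{155}\right) - \frac{225}{53}\right)\right)^{2}} = \frac{93355}{\left(\frac{427}{2} - \frac{48072}{8215}\right)^{2}} = \frac{93355}{\left(\frac{3411661}{16430}\right)^{2}} = \frac{93355}{\frac{11639430778921}{269944900}} = 93355 \cdot \frac{269944900}{11639430778921} = \frac{25200706139500}{11639430778921}$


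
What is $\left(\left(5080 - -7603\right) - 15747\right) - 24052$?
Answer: $-27116$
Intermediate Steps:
$\left(\left(5080 - -7603\right) - 15747\right) - 24052 = \left(\left(5080 + 7603\right) - 15747\right) - 24052 = \left(12683 - 15747\right) - 24052 = -3064 - 24052 = -27116$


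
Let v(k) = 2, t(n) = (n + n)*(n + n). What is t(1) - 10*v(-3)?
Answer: -16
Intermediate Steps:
t(n) = 4*n² (t(n) = (2*n)*(2*n) = 4*n²)
t(1) - 10*v(-3) = 4*1² - 10*2 = 4*1 - 20 = 4 - 20 = -16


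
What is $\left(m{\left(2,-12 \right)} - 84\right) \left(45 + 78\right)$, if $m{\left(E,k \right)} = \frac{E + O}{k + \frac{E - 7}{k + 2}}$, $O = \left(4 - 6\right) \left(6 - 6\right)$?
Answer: $- \frac{238128}{23} \approx -10353.0$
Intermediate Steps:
$O = 0$ ($O = \left(-2\right) 0 = 0$)
$m{\left(E,k \right)} = \frac{E}{k + \frac{-7 + E}{2 + k}}$ ($m{\left(E,k \right)} = \frac{E + 0}{k + \frac{E - 7}{k + 2}} = \frac{E}{k + \frac{-7 + E}{2 + k}}$)
$\left(m{\left(2,-12 \right)} - 84\right) \left(45 + 78\right) = \left(\frac{2 \left(2 - 12\right)}{-7 + 2 + \left(-12\right)^{2} + 2 \left(-12\right)} - 84\right) \left(45 + 78\right) = \left(2 \frac{1}{-7 + 2 + 144 - 24} \left(-10\right) - 84\right) 123 = \left(2 \cdot \frac{1}{115} \left(-10\right) - 84\right) 123 = \left(- \frac{4}{23} - 84\right) 123 = \left(- \frac{1936}{23}\right) 123 = - \frac{238128}{23}$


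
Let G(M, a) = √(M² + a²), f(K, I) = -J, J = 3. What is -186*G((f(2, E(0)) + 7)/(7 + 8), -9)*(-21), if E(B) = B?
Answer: 1302*√18241/5 ≈ 35169.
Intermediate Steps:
f(K, I) = -3 (f(K, I) = -1*3 = -3)
-186*G((f(2, E(0)) + 7)/(7 + 8), -9)*(-21) = -186*√(((-3 + 7)/(7 + 8))² + (-9)²)*(-21) = -186*√((4/15)² + 81)*(-21) = -186*√(16/225 + 81)*(-21) = -62*√18241/5*(-21) = 1302*√18241/5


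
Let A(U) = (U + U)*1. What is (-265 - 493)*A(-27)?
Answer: 40932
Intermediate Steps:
A(U) = 2*U (A(U) = (2*U)*1 = 2*U)
(-265 - 493)*A(-27) = (-265 - 493)*(2*(-27)) = -758*(-54) = 40932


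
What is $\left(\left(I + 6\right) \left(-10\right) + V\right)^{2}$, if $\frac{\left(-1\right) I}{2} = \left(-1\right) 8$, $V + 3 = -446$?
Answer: $447561$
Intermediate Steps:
$V = -449$ ($V = -3 - 446 = -449$)
$I = 16$ ($I = - 2 \left(\left(-1\right) 8\right) = \left(-2\right) \left(-8\right) = 16$)
$\left(\left(I + 6\right) \left(-10\right) + V\right)^{2} = \left(\left(16 + 6\right) \left(-10\right) - 449\right)^{2} = \left(22 \left(-10\right) - 449\right)^{2} = \left(-220 - 449\right)^{2} = \left(-669\right)^{2} = 447561$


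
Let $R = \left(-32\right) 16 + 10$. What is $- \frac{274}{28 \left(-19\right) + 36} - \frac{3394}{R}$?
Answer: $\frac{455243}{62248} \approx 7.3134$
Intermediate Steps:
$R = -502$ ($R = -512 + 10 = -502$)
$- \frac{274}{28 \left(-19\right) + 36} - \frac{3394}{R} = - \frac{274}{28 \left(-19\right) + 36} - \frac{3394}{-502} = - \frac{274}{-532 + 36} - - \frac{1697}{251} = - \frac{274}{-496} + \frac{1697}{251} = \left(-274\right) \left(- \frac{1}{496}\right) + \frac{1697}{251} = \frac{137}{248} + \frac{1697}{251} = \frac{455243}{62248}$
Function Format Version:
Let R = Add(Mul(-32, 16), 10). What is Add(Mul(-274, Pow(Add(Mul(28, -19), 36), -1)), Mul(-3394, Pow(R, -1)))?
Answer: Rational(455243, 62248) ≈ 7.3134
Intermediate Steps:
R = -502 (R = Add(-512, 10) = -502)
Add(Mul(-274, Pow(Add(Mul(28, -19), 36), -1)), Mul(-3394, Pow(R, -1))) = Add(Mul(-274, Pow(Add(Mul(28, -19), 36), -1)), Mul(-3394, Pow(-502, -1))) = Add(Mul(-274, Pow(Add(-532, 36), -1)), Mul(-3394, Rational(-1, 502))) = Add(Mul(-274, Pow(-496, -1)), Rational(1697, 251)) = Add(Mul(-274, Rational(-1, 496)), Rational(1697, 251)) = Add(Rational(137, 248), Rational(1697, 251)) = Rational(455243, 62248)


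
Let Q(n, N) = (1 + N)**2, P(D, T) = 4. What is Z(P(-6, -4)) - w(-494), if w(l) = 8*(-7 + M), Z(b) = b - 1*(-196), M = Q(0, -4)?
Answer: 184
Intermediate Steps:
M = 9 (M = (1 - 4)**2 = (-3)**2 = 9)
Z(b) = 196 + b (Z(b) = b + 196 = 196 + b)
w(l) = 16 (w(l) = 8*(-7 + 9) = 8*2 = 16)
Z(P(-6, -4)) - w(-494) = (196 + 4) - 1*16 = 200 - 16 = 184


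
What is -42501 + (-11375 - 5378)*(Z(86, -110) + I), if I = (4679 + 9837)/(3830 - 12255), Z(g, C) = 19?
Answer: -2796620852/8425 ≈ -3.3194e+5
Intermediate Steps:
I = -14516/8425 (I = 14516/(-8425) = 14516*(-1/8425) = -14516/8425 ≈ -1.7230)
-42501 + (-11375 - 5378)*(Z(86, -110) + I) = -42501 + (-11375 - 5378)*(19 - 14516/8425) = -42501 - 16753*145559/8425 = -42501 - 2438549927/8425 = -2796620852/8425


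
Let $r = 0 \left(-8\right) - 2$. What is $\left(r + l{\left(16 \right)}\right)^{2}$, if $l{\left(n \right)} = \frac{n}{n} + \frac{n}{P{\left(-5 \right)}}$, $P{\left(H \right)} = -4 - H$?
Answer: $225$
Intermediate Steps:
$r = -2$ ($r = 0 - 2 = -2$)
$l{\left(n \right)} = 1 + n$ ($l{\left(n \right)} = \frac{n}{n} + \frac{n}{-4 - -5} = 1 + \frac{n}{-4 + 5} = 1 + \frac{n}{1} = 1 + n 1 = 1 + n$)
$\left(r + l{\left(16 \right)}\right)^{2} = \left(-2 + \left(1 + 16\right)\right)^{2} = \left(-2 + 17\right)^{2} = 15^{2} = 225$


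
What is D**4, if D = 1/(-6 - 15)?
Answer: 1/194481 ≈ 5.1419e-6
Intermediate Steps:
D = -1/21 (D = 1/(-21) = -1/21 ≈ -0.047619)
D**4 = (-1/21)**4 = 1/194481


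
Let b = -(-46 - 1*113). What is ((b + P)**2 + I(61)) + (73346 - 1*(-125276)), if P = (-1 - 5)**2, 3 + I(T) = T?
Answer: 236705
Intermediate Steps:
I(T) = -3 + T
b = 159 (b = -(-46 - 113) = -1*(-159) = 159)
P = 36 (P = (-6)**2 = 36)
((b + P)**2 + I(61)) + (73346 - 1*(-125276)) = ((159 + 36)**2 + (-3 + 61)) + (73346 - 1*(-125276)) = (195**2 + 58) + (73346 + 125276) = (38025 + 58) + 198622 = 38083 + 198622 = 236705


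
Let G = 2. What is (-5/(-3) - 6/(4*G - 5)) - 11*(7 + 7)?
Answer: -463/3 ≈ -154.33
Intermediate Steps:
(-5/(-3) - 6/(4*G - 5)) - 11*(7 + 7) = (-5/(-3) - 6/(4*2 - 5)) - 11*(7 + 7) = (-5*(-⅓) - 6/(8 - 5)) - 11*14 = (5/3 - 6/3) - 154 = (5/3 - 6*⅓) - 154 = (5/3 - 2) - 154 = -⅓ - 154 = -463/3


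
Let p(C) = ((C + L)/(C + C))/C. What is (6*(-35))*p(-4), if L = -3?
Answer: 735/16 ≈ 45.938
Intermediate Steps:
p(C) = (-3 + C)/(2*C²) (p(C) = ((C - 3)/(C + C))/C = ((-3 + C)/((2*C)))/C = ((-3 + C)*(1/(2*C)))/C = ((-3 + C)/(2*C))/C = (-3 + C)/(2*C²))
(6*(-35))*p(-4) = (6*(-35))*((½)*(-3 - 4)/(-4)²) = -105*(-7)/16 = -210*(-7/32) = 735/16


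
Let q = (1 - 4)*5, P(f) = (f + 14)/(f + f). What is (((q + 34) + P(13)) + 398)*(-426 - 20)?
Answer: -2423787/13 ≈ -1.8645e+5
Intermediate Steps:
P(f) = (14 + f)/(2*f) (P(f) = (14 + f)/((2*f)) = (14 + f)*(1/(2*f)) = (14 + f)/(2*f))
q = -15 (q = -3*5 = -15)
(((q + 34) + P(13)) + 398)*(-426 - 20) = (((-15 + 34) + (½)*(14 + 13)/13) + 398)*(-426 - 20) = ((19 + (½)*(1/13)*27) + 398)*(-446) = ((19 + 27/26) + 398)*(-446) = (521/26 + 398)*(-446) = (10869/26)*(-446) = -2423787/13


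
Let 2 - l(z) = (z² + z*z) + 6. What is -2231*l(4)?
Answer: 80316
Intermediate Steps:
l(z) = -4 - 2*z² (l(z) = 2 - ((z² + z*z) + 6) = 2 - ((z² + z²) + 6) = 2 - (2*z² + 6) = 2 - (6 + 2*z²) = 2 + (-6 - 2*z²) = -4 - 2*z²)
-2231*l(4) = -2231*(-4 - 2*4²) = -2231*(-4 - 2*16) = -2231*(-4 - 32) = -2231*(-36) = 80316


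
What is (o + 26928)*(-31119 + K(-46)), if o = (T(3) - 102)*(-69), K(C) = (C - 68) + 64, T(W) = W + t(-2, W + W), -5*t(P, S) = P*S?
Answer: -5235363423/5 ≈ -1.0471e+9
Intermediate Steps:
t(P, S) = -P*S/5
T(W) = 9*W/5 (T(W) = W - ⅕*(-2)*(W + W) = W - ⅕*(-2)*2*W = W + 4*W/5 = 9*W/5)
K(C) = -4 + C (K(C) = (-68 + C) + 64 = -4 + C)
o = 33327/5 (o = ((9/5)*3 - 102)*(-69) = (27/5 - 102)*(-69) = -483/5*(-69) = 33327/5 ≈ 6665.4)
(o + 26928)*(-31119 + K(-46)) = (33327/5 + 26928)*(-31119 + (-4 - 46)) = 167967*(-31119 - 50)/5 = (167967/5)*(-31169) = -5235363423/5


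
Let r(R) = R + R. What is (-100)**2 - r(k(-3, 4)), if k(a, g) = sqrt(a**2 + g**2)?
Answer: 9990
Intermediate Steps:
r(R) = 2*R
(-100)**2 - r(k(-3, 4)) = (-100)**2 - 2*sqrt((-3)**2 + 4**2) = 10000 - 2*sqrt(9 + 16) = 10000 - 2*sqrt(25) = 10000 - 2*5 = 10000 - 1*10 = 10000 - 10 = 9990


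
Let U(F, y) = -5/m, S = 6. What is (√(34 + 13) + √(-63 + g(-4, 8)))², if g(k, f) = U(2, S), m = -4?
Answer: -59/4 + I*√11609 ≈ -14.75 + 107.75*I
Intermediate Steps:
U(F, y) = 5/4 (U(F, y) = -5/(-4) = -5*(-¼) = 5/4)
g(k, f) = 5/4
(√(34 + 13) + √(-63 + g(-4, 8)))² = (√(34 + 13) + √(-63 + 5/4))² = (√47 + √(-247/4))² = (√47 + I*√247/2)²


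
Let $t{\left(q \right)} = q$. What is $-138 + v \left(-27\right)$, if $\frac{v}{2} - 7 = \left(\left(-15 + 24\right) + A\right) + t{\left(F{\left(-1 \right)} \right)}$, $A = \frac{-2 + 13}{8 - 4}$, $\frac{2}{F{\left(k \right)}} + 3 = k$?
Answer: $- \frac{2247}{2} \approx -1123.5$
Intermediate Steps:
$F{\left(k \right)} = \frac{2}{-3 + k}$
$A = \frac{11}{4} \approx 2.75$
$v = \frac{73}{2}$ ($v = 14 + 2 \left(\left(\left(-15 + 24\right) + \frac{11}{4}\right) + \frac{2}{-3 - 1}\right) = 14 + 2 \left(\left(9 + \frac{11}{4}\right) + \frac{2}{-4}\right) = 14 + 2 \left(\frac{47}{4} + 2 \left(- \frac{1}{4}\right)\right) = 14 + 2 \left(\frac{47}{4} - \frac{1}{2}\right) = 14 + 2 \cdot \frac{45}{4} = 14 + \frac{45}{2} = \frac{73}{2} \approx 36.5$)
$-138 + v \left(-27\right) = -138 + \frac{73}{2} \left(-27\right) = -138 - \frac{1971}{2} = - \frac{2247}{2}$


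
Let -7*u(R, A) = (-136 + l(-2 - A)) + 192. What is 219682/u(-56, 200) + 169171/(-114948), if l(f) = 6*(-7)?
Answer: -12626172439/114948 ≈ -1.0984e+5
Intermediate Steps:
l(f) = -42
u(R, A) = -2 (u(R, A) = -((-136 - 42) + 192)/7 = -(-178 + 192)/7 = -1/7*14 = -2)
219682/u(-56, 200) + 169171/(-114948) = 219682/(-2) + 169171/(-114948) = 219682*(-1/2) + 169171*(-1/114948) = -109841 - 169171/114948 = -12626172439/114948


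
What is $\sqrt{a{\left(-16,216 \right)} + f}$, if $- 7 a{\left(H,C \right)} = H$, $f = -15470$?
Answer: $\frac{i \sqrt{757918}}{7} \approx 124.37 i$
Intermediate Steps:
$a{\left(H,C \right)} = - \frac{H}{7}$
$\sqrt{a{\left(-16,216 \right)} + f} = \sqrt{\left(- \frac{1}{7}\right) \left(-16\right) - 15470} = \sqrt{\frac{16}{7} - 15470} = \sqrt{- \frac{108274}{7}} = \frac{i \sqrt{757918}}{7}$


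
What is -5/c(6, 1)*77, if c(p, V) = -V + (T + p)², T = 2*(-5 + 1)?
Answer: -385/3 ≈ -128.33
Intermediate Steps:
T = -8 (T = 2*(-4) = -8)
c(p, V) = (-8 + p)² - V (c(p, V) = -V + (-8 + p)² = (-8 + p)² - V)
-5/c(6, 1)*77 = -5/((-8 + 6)² - 1*1)*77 = -5/((-2)² - 1)*77 = -5/(4 - 1)*77 = -5/3*77 = -385/3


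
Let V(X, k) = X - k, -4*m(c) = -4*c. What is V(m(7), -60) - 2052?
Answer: -1985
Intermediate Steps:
m(c) = c (m(c) = -(-1)*c = c)
V(m(7), -60) - 2052 = (7 - 1*(-60)) - 2052 = (7 + 60) - 2052 = 67 - 2052 = -1985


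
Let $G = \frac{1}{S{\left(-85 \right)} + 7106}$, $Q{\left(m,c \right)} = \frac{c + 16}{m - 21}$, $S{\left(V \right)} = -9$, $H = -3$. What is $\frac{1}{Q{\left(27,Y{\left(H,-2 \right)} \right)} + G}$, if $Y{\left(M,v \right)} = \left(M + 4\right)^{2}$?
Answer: $\frac{42582}{120655} \approx 0.35292$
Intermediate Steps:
$Y{\left(M,v \right)} = \left(4 + M\right)^{2}$
$Q{\left(m,c \right)} = \frac{16 + c}{-21 + m}$
$G = \frac{1}{7097}$ ($G = \frac{1}{-9 + 7106} = \frac{1}{7097} \approx 0.0001409$)
$\frac{1}{Q{\left(27,Y{\left(H,-2 \right)} \right)} + G} = \frac{1}{\frac{16 + \left(4 - 3\right)^{2}}{-21 + 27} + \frac{1}{7097}} = \frac{1}{\frac{16 + 1^{2}}{6} + \frac{1}{7097}} = \frac{1}{\frac{16 + 1}{6} + \frac{1}{7097}} = \frac{1}{\frac{1}{6} \cdot 17 + \frac{1}{7097}} = \frac{1}{\frac{17}{6} + \frac{1}{7097}} = \frac{1}{\frac{120655}{42582}} = \frac{42582}{120655}$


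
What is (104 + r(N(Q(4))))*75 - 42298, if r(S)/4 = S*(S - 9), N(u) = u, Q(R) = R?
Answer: -40498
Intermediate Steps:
r(S) = 4*S*(-9 + S) (r(S) = 4*(S*(S - 9)) = 4*(S*(-9 + S)) = 4*S*(-9 + S))
(104 + r(N(Q(4))))*75 - 42298 = (104 + 4*4*(-9 + 4))*75 - 42298 = (104 + 4*4*(-5))*75 - 42298 = (104 - 80)*75 - 42298 = 24*75 - 42298 = 1800 - 42298 = -40498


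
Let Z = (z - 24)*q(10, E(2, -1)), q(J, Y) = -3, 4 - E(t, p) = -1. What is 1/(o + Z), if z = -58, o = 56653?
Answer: 1/56899 ≈ 1.7575e-5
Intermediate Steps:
E(t, p) = 5 (E(t, p) = 4 - 1*(-1) = 4 + 1 = 5)
Z = 246 (Z = (-58 - 24)*(-3) = -82*(-3) = 246)
1/(o + Z) = 1/(56653 + 246) = 1/56899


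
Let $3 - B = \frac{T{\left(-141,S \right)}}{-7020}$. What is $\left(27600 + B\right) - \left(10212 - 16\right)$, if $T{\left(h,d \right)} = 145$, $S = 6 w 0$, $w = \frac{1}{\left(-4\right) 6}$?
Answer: $\frac{24439457}{1404} \approx 17407.0$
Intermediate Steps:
$w = - \frac{1}{24}$ ($w = \frac{1}{-24} = - \frac{1}{24} \approx -0.041667$)
$S = 0$ ($S = 6 \left(- \frac{1}{24}\right) 0 = \left(- \frac{1}{4}\right) 0 = 0$)
$B = \frac{4241}{1404}$ ($B = 3 - \frac{145}{-7020} = 3 - 145 \left(- \frac{1}{7020}\right) = 3 - - \frac{29}{1404} = 3 + \frac{29}{1404} = \frac{4241}{1404} \approx 3.0207$)
$\left(27600 + B\right) - \left(10212 - 16\right) = \left(27600 + \frac{4241}{1404}\right) - \left(10212 - 16\right) = \frac{38754641}{1404} + \left(\left(-587 + 16\right) - 9625\right) = \frac{38754641}{1404} - 10196 = \frac{24439457}{1404}$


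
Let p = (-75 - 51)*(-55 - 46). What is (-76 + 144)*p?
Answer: 865368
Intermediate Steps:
p = 12726 (p = -126*(-101) = 12726)
(-76 + 144)*p = (-76 + 144)*12726 = 68*12726 = 865368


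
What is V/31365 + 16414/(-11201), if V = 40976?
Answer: -55852934/351319365 ≈ -0.15898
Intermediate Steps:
V/31365 + 16414/(-11201) = 40976/31365 + 16414/(-11201) = 40976*(1/31365) + 16414*(-1/11201) = 40976/31365 - 16414/11201 = -55852934/351319365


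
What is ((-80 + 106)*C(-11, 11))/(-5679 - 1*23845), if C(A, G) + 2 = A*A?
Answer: -1547/14762 ≈ -0.10480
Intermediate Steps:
C(A, G) = -2 + A² (C(A, G) = -2 + A*A = -2 + A²)
((-80 + 106)*C(-11, 11))/(-5679 - 1*23845) = ((-80 + 106)*(-2 + (-11)²))/(-5679 - 1*23845) = (26*(-2 + 121))/(-5679 - 23845) = (26*119)/(-29524) = 3094*(-1/29524) = -1547/14762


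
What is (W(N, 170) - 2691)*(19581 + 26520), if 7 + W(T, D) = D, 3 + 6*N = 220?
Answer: -116543328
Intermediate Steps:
N = 217/6 (N = -1/2 + (1/6)*220 = -1/2 + 110/3 = 217/6 ≈ 36.167)
W(T, D) = -7 + D
(W(N, 170) - 2691)*(19581 + 26520) = ((-7 + 170) - 2691)*(19581 + 26520) = (163 - 2691)*46101 = -2528*46101 = -116543328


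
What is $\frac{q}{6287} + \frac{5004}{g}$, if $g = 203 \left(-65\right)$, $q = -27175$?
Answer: $- \frac{390034273}{82956965} \approx -4.7016$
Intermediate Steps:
$g = -13195$
$\frac{q}{6287} + \frac{5004}{g} = - \frac{27175}{6287} + \frac{5004}{-13195} = \left(-27175\right) \frac{1}{6287} + 5004 \left(- \frac{1}{13195}\right) = - \frac{27175}{6287} - \frac{5004}{13195} = - \frac{390034273}{82956965}$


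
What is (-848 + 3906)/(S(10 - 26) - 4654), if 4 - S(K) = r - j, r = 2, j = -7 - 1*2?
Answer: -3058/4661 ≈ -0.65608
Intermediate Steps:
j = -9 (j = -7 - 2 = -9)
S(K) = -7 (S(K) = 4 - (2 - 1*(-9)) = 4 - (2 + 9) = 4 - 1*11 = 4 - 11 = -7)
(-848 + 3906)/(S(10 - 26) - 4654) = (-848 + 3906)/(-7 - 4654) = 3058/(-4661) = 3058*(-1/4661) = -3058/4661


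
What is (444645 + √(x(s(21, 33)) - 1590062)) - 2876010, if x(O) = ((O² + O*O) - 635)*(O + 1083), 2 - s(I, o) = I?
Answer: -2431365 + I*√1497494 ≈ -2.4314e+6 + 1223.7*I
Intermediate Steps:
s(I, o) = 2 - I
x(O) = (-635 + 2*O²)*(1083 + O) (x(O) = ((O² + O²) - 635)*(1083 + O) = (2*O² - 635)*(1083 + O) = (-635 + 2*O²)*(1083 + O))
(444645 + √(x(s(21, 33)) - 1590062)) - 2876010 = (444645 + √((-687705 - 635*(2 - 1*21) + 2*(2 - 1*21)³ + 2166*(2 - 1*21)²) - 1590062)) - 2876010 = (444645 + √((-687705 - 635*(2 - 21) + 2*(2 - 21)³ + 2166*(2 - 21)²) - 1590062)) - 2876010 = (444645 + √((-687705 - 635*(-19) + 2*(-19)³ + 2166*(-19)²) - 1590062)) - 2876010 = (444645 + √((-687705 + 12065 + 2*(-6859) + 2166*361) - 1590062)) - 2876010 = (444645 + √((-687705 + 12065 - 13718 + 781926) - 1590062)) - 2876010 = (444645 + √(92568 - 1590062)) - 2876010 = (444645 + √(-1497494)) - 2876010 = (444645 + I*√1497494) - 2876010 = -2431365 + I*√1497494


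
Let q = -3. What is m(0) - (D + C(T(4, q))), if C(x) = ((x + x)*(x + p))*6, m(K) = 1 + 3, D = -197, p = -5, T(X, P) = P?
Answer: -87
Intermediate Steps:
m(K) = 4
C(x) = 12*x*(-5 + x) (C(x) = ((x + x)*(x - 5))*6 = ((2*x)*(-5 + x))*6 = (2*x*(-5 + x))*6 = 12*x*(-5 + x))
m(0) - (D + C(T(4, q))) = 4 - (-197 + 12*(-3)*(-5 - 3)) = 4 - (-197 + 12*(-3)*(-8)) = 4 - (-197 + 288) = 4 - 1*91 = 4 - 91 = -87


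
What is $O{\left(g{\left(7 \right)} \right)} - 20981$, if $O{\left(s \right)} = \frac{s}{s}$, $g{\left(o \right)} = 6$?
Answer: $-20980$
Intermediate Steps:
$O{\left(s \right)} = 1$
$O{\left(g{\left(7 \right)} \right)} - 20981 = 1 - 20981 = -20980$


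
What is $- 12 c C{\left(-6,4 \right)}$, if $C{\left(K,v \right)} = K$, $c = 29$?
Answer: $2088$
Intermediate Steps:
$- 12 c C{\left(-6,4 \right)} = \left(-12\right) 29 \left(-6\right) = \left(-348\right) \left(-6\right) = 2088$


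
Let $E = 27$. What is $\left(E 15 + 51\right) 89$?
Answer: $40584$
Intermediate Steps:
$\left(E 15 + 51\right) 89 = \left(27 \cdot 15 + 51\right) 89 = \left(405 + 51\right) 89 = 456 \cdot 89 = 40584$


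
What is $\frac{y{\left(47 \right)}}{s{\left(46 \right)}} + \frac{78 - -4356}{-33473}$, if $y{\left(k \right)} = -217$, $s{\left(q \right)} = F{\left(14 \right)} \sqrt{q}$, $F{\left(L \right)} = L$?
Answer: $- \frac{4434}{33473} - \frac{31 \sqrt{46}}{92} \approx -2.4178$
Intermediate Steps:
$s{\left(q \right)} = 14 \sqrt{q}$
$\frac{y{\left(47 \right)}}{s{\left(46 \right)}} + \frac{78 - -4356}{-33473} = - \frac{217}{14 \sqrt{46}} + \frac{78 - -4356}{-33473} = - 217 \frac{\sqrt{46}}{644} + \left(78 + 4356\right) \left(- \frac{1}{33473}\right) = - \frac{31 \sqrt{46}}{92} + 4434 \left(- \frac{1}{33473}\right) = - \frac{31 \sqrt{46}}{92} - \frac{4434}{33473} = - \frac{4434}{33473} - \frac{31 \sqrt{46}}{92}$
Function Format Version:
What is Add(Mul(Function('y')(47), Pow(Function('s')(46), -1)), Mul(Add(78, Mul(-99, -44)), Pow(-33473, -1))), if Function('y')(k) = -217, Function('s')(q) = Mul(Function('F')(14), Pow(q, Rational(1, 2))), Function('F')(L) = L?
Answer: Add(Rational(-4434, 33473), Mul(Rational(-31, 92), Pow(46, Rational(1, 2)))) ≈ -2.4178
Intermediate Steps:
Function('s')(q) = Mul(14, Pow(q, Rational(1, 2)))
Add(Mul(Function('y')(47), Pow(Function('s')(46), -1)), Mul(Add(78, Mul(-99, -44)), Pow(-33473, -1))) = Add(Mul(-217, Pow(Mul(14, Pow(46, Rational(1, 2))), -1)), Mul(Add(78, Mul(-99, -44)), Pow(-33473, -1))) = Add(Mul(-217, Mul(Rational(1, 644), Pow(46, Rational(1, 2)))), Mul(Add(78, 4356), Rational(-1, 33473))) = Add(Mul(Rational(-31, 92), Pow(46, Rational(1, 2))), Mul(4434, Rational(-1, 33473))) = Add(Mul(Rational(-31, 92), Pow(46, Rational(1, 2))), Rational(-4434, 33473)) = Add(Rational(-4434, 33473), Mul(Rational(-31, 92), Pow(46, Rational(1, 2))))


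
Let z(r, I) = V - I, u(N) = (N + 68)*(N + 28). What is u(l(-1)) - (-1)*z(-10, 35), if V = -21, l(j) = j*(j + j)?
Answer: 2044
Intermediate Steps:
l(j) = 2*j² (l(j) = j*(2*j) = 2*j²)
u(N) = (28 + N)*(68 + N) (u(N) = (68 + N)*(28 + N) = (28 + N)*(68 + N))
z(r, I) = -21 - I
u(l(-1)) - (-1)*z(-10, 35) = (1904 + (2*(-1)²)² + 96*(2*(-1)²)) - (-1)*(-21 - 1*35) = (1904 + (2*1)² + 96*(2*1)) - (-1)*(-21 - 35) = (1904 + 2² + 96*2) - (-1)*(-56) = (1904 + 4 + 192) - 1*56 = 2100 - 56 = 2044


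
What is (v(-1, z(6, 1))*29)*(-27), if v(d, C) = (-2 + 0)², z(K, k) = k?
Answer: -3132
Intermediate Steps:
v(d, C) = 4 (v(d, C) = (-2)² = 4)
(v(-1, z(6, 1))*29)*(-27) = (4*29)*(-27) = 116*(-27) = -3132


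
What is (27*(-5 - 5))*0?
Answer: 0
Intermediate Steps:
(27*(-5 - 5))*0 = (27*(-10))*0 = -270*0 = 0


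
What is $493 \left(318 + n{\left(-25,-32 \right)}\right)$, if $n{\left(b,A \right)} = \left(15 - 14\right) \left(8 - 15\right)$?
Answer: $153323$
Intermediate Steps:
$n{\left(b,A \right)} = -7$ ($n{\left(b,A \right)} = 1 \left(-7\right) = -7$)
$493 \left(318 + n{\left(-25,-32 \right)}\right) = 493 \left(318 - 7\right) = 493 \cdot 311 = 153323$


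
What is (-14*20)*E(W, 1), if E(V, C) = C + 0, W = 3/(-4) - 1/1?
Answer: -280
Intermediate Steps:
W = -7/4 (W = 3*(-¼) - 1*1 = -¾ - 1 = -7/4 ≈ -1.7500)
E(V, C) = C
(-14*20)*E(W, 1) = -14*20*1 = -280*1 = -280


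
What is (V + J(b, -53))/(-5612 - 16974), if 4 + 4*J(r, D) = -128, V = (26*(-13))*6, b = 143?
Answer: 2061/22586 ≈ 0.091251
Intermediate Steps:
V = -2028 (V = -338*6 = -2028)
J(r, D) = -33 (J(r, D) = -1 + (1/4)*(-128) = -1 - 32 = -33)
(V + J(b, -53))/(-5612 - 16974) = (-2028 - 33)/(-5612 - 16974) = -2061/(-22586) = -2061*(-1/22586) = 2061/22586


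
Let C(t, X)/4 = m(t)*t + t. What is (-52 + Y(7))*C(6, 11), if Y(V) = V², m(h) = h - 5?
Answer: -144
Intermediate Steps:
m(h) = -5 + h
C(t, X) = 4*t + 4*t*(-5 + t) (C(t, X) = 4*((-5 + t)*t + t) = 4*(t*(-5 + t) + t) = 4*(t + t*(-5 + t)) = 4*t + 4*t*(-5 + t))
(-52 + Y(7))*C(6, 11) = (-52 + 7²)*(4*6*(-4 + 6)) = (-52 + 49)*(4*6*2) = -3*48 = -144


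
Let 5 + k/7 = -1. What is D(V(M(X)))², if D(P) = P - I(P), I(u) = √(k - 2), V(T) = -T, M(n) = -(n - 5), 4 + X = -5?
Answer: 152 + 56*I*√11 ≈ 152.0 + 185.73*I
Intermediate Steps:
k = -42 (k = -35 + 7*(-1) = -35 - 7 = -42)
X = -9 (X = -4 - 5 = -9)
M(n) = 5 - n (M(n) = -(-5 + n) = 5 - n)
I(u) = 2*I*√11 (I(u) = √(-42 - 2) = √(-44) = 2*I*√11)
D(P) = P - 2*I*√11
D(V(M(X)))² = (-(5 - 1*(-9)) - 2*I*√11)² = (-(5 + 9) - 2*I*√11)² = (-1*14 - 2*I*√11)² = (-14 - 2*I*√11)²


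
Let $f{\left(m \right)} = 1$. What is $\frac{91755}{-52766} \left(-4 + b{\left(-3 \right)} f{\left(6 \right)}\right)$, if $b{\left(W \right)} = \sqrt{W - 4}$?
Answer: $\frac{183510}{26383} - \frac{91755 i \sqrt{7}}{52766} \approx 6.9556 - 4.6007 i$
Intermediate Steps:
$b{\left(W \right)} = \sqrt{-4 + W}$
$\frac{91755}{-52766} \left(-4 + b{\left(-3 \right)} f{\left(6 \right)}\right) = \frac{91755}{-52766} \left(-4 + \sqrt{-4 - 3} \cdot 1\right) = 91755 \left(- \frac{1}{52766}\right) \left(-4 + \sqrt{-7} \cdot 1\right) = - \frac{91755 \left(-4 + i \sqrt{7} \cdot 1\right)}{52766} = - \frac{91755 \left(-4 + i \sqrt{7}\right)}{52766} = \frac{183510}{26383} - \frac{91755 i \sqrt{7}}{52766}$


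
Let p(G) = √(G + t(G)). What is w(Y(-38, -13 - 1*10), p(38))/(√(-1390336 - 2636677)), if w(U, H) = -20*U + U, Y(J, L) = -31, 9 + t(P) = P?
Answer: -589*I*√4027013/4027013 ≈ -0.29351*I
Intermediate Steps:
t(P) = -9 + P
p(G) = √(-9 + 2*G) (p(G) = √(G + (-9 + G)) = √(-9 + 2*G))
w(U, H) = -19*U
w(Y(-38, -13 - 1*10), p(38))/(√(-1390336 - 2636677)) = (-19*(-31))/(√(-1390336 - 2636677)) = 589/(√(-4027013)) = 589/((I*√4027013)) = 589*(-I*√4027013/4027013) = -589*I*√4027013/4027013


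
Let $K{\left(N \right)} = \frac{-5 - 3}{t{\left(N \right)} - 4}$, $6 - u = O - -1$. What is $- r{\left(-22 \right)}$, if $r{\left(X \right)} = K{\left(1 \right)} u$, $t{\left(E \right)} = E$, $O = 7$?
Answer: $\frac{16}{3} \approx 5.3333$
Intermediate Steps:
$u = -2$ ($u = 6 - \left(7 - -1\right) = 6 - \left(7 + 1\right) = 6 - 8 = -2$)
$K{\left(N \right)} = - \frac{8}{-4 + N}$ ($K{\left(N \right)} = \frac{-5 - 3}{N - 4} = - \frac{8}{-4 + N}$)
$r{\left(X \right)} = - \frac{16}{3}$ ($r{\left(X \right)} = - \frac{8}{-4 + 1} \left(-2\right) = - \frac{8}{-3} \left(-2\right) = \left(-8\right) \left(- \frac{1}{3}\right) \left(-2\right) = \frac{8}{3} \left(-2\right) = - \frac{16}{3}$)
$- r{\left(-22 \right)} = \left(-1\right) \left(- \frac{16}{3}\right) = \frac{16}{3}$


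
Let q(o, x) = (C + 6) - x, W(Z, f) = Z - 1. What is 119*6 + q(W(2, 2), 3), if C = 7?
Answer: 724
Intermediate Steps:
W(Z, f) = -1 + Z
q(o, x) = 13 - x (q(o, x) = (7 + 6) - x = 13 - x)
119*6 + q(W(2, 2), 3) = 119*6 + (13 - 1*3) = 714 + (13 - 3) = 714 + 10 = 724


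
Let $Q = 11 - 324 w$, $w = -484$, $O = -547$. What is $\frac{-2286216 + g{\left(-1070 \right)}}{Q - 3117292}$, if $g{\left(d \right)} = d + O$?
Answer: $\frac{2287833}{2960465} \approx 0.77279$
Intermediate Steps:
$Q = 156827$ ($Q = 11 - -156816 = 11 + 156816 = 156827$)
$g{\left(d \right)} = -547 + d$ ($g{\left(d \right)} = d - 547 = -547 + d$)
$\frac{-2286216 + g{\left(-1070 \right)}}{Q - 3117292} = \frac{-2286216 - 1617}{156827 - 3117292} = \frac{-2286216 - 1617}{-2960465} = \left(-2287833\right) \left(- \frac{1}{2960465}\right) = \frac{2287833}{2960465}$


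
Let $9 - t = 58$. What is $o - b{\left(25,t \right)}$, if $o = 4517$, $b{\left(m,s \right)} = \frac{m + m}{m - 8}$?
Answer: $\frac{76739}{17} \approx 4514.1$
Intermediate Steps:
$t = -49$ ($t = 9 - 58 = -49$)
$b{\left(m,s \right)} = \frac{2 m}{-8 + m}$
$o - b{\left(25,t \right)} = 4517 - 2 \cdot 25 \frac{1}{-8 + 25} = 4517 - 2 \cdot 25 \cdot \frac{1}{17} = 4517 - \frac{50}{17} = \frac{76739}{17}$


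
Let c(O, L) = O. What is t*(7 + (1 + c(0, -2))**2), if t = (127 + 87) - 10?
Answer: 1632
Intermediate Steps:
t = 204 (t = 214 - 10 = 204)
t*(7 + (1 + c(0, -2))**2) = 204*(7 + (1 + 0)**2) = 204*(7 + 1**2) = 204*(7 + 1) = 204*8 = 1632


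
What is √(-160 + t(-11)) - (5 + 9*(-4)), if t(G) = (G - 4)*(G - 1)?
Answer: 31 + 2*√5 ≈ 35.472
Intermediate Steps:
t(G) = (-1 + G)*(-4 + G) (t(G) = (-4 + G)*(-1 + G) = (-1 + G)*(-4 + G))
√(-160 + t(-11)) - (5 + 9*(-4)) = √(-160 + (4 + (-11)² - 5*(-11))) - (5 + 9*(-4)) = √(-160 + (4 + 121 + 55)) - (5 - 36) = √(-160 + 180) - 1*(-31) = √20 + 31 = 2*√5 + 31 = 31 + 2*√5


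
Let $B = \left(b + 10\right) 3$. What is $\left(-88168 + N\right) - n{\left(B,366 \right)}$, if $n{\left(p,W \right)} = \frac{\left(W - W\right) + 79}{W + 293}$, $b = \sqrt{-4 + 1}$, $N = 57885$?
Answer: $- \frac{19956576}{659} \approx -30283.0$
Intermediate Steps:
$b = i \sqrt{3}$ ($b = \sqrt{-3} = i \sqrt{3} \approx 1.732 i$)
$B = 30 + 3 i \sqrt{3}$ ($B = \left(i \sqrt{3} + 10\right) 3 = \left(10 + i \sqrt{3}\right) 3 = 30 + 3 i \sqrt{3} \approx 30.0 + 5.1962 i$)
$n{\left(p,W \right)} = \frac{79}{293 + W}$ ($n{\left(p,W \right)} = \frac{0 + 79}{293 + W} = \frac{79}{293 + W}$)
$\left(-88168 + N\right) - n{\left(B,366 \right)} = \left(-88168 + 57885\right) - \frac{79}{293 + 366} = -30283 - \frac{79}{659} = - \frac{19956576}{659}$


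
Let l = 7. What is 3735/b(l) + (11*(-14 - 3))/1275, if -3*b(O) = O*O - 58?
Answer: 93364/75 ≈ 1244.9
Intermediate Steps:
b(O) = 58/3 - O**2/3 (b(O) = -(O*O - 58)/3 = -(O**2 - 58)/3 = -(-58 + O**2)/3 = 58/3 - O**2/3)
3735/b(l) + (11*(-14 - 3))/1275 = 3735/(58/3 - 1/3*7**2) + (11*(-14 - 3))/1275 = 3735/(58/3 - 1/3*49) + (11*(-17))*(1/1275) = 3735/(58/3 - 49/3) - 187*1/1275 = 3735/3 - 11/75 = 3735*(1/3) - 11/75 = 1245 - 11/75 = 93364/75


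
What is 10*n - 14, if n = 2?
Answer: 6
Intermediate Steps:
10*n - 14 = 10*2 - 14 = 20 - 14 = 6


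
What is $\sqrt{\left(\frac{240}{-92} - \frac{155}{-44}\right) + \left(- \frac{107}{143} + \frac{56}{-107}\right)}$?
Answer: $\frac{i \sqrt{177147128587}}{703846} \approx 0.59798 i$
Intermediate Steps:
$\sqrt{\left(\frac{240}{-92} - \frac{155}{-44}\right) + \left(- \frac{107}{143} + \frac{56}{-107}\right)} = \sqrt{\left(240 \left(- \frac{1}{92}\right) - - \frac{155}{44}\right) + \left(\left(-107\right) \frac{1}{143} + 56 \left(- \frac{1}{107}\right)\right)} = \sqrt{\left(- \frac{60}{23} + \frac{155}{44}\right) - \frac{19457}{15301}} = \sqrt{\frac{925}{1012} - \frac{19457}{15301}} = \sqrt{- \frac{503369}{1407692}} = \frac{i \sqrt{177147128587}}{703846}$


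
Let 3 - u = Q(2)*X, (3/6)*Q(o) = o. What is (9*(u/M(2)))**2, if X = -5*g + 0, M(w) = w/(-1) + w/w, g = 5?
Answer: 859329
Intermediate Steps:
Q(o) = 2*o
M(w) = 1 - w (M(w) = w*(-1) + 1 = -w + 1 = 1 - w)
X = -25 (X = -5*5 + 0 = -25 + 0 = -25)
u = 103 (u = 3 - 2*2*(-25) = 3 - 4*(-25) = 3 - 1*(-100) = 3 + 100 = 103)
(9*(u/M(2)))**2 = (9*(103/(1 - 1*2)))**2 = (9*(103/(1 - 2)))**2 = (9*(103/(-1)))**2 = (9*(103*(-1)))**2 = (9*(-103))**2 = (-927)**2 = 859329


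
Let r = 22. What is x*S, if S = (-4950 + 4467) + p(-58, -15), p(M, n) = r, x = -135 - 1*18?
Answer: 70533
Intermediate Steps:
x = -153 (x = -135 - 18 = -153)
p(M, n) = 22
S = -461 (S = (-4950 + 4467) + 22 = -483 + 22 = -461)
x*S = -153*(-461) = 70533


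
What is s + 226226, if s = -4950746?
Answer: -4724520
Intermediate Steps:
s + 226226 = -4950746 + 226226 = -4724520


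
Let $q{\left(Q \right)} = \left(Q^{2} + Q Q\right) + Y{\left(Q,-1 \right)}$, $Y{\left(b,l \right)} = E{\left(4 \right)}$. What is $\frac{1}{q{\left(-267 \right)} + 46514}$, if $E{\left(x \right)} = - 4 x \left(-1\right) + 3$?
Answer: $\frac{1}{189111} \approx 5.2879 \cdot 10^{-6}$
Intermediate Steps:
$E{\left(x \right)} = 3 + 4 x$ ($E{\left(x \right)} = - 4 \left(- x\right) + 3 = 4 x + 3 = 3 + 4 x$)
$Y{\left(b,l \right)} = 19$ ($Y{\left(b,l \right)} = 3 + 4 \cdot 4 = 3 + 16 = 19$)
$q{\left(Q \right)} = 19 + 2 Q^{2}$ ($q{\left(Q \right)} = \left(Q^{2} + Q Q\right) + 19 = \left(Q^{2} + Q^{2}\right) + 19 = 2 Q^{2} + 19 = 19 + 2 Q^{2}$)
$\frac{1}{q{\left(-267 \right)} + 46514} = \frac{1}{\left(19 + 2 \left(-267\right)^{2}\right) + 46514} = \frac{1}{\left(19 + 2 \cdot 71289\right) + 46514} = \frac{1}{\left(19 + 142578\right) + 46514} = \frac{1}{142597 + 46514} = \frac{1}{189111}$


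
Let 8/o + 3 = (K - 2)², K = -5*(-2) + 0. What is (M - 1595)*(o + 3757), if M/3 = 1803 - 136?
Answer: 780604110/61 ≈ 1.2797e+7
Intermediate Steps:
K = 10 (K = 10 + 0 = 10)
o = 8/61 (o = 8/(-3 + (10 - 2)²) = 8/(-3 + 8²) = 8/(-3 + 64) = 8/61 ≈ 0.13115)
M = 5001 (M = 3*(1803 - 136) = 3*1667 = 5001)
(M - 1595)*(o + 3757) = (5001 - 1595)*(8/61 + 3757) = 3406*(229185/61) = 780604110/61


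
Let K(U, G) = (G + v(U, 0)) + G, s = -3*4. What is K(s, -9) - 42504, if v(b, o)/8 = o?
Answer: -42522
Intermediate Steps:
v(b, o) = 8*o
s = -12
K(U, G) = 2*G (K(U, G) = (G + 8*0) + G = (G + 0) + G = G + G = 2*G)
K(s, -9) - 42504 = 2*(-9) - 42504 = -18 - 42504 = -42522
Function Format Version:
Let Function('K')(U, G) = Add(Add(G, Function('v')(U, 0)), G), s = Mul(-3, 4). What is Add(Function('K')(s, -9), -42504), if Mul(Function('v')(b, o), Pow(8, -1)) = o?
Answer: -42522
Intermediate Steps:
Function('v')(b, o) = Mul(8, o)
s = -12
Function('K')(U, G) = Mul(2, G) (Function('K')(U, G) = Add(Add(G, Mul(8, 0)), G) = Add(Add(G, 0), G) = Add(G, G) = Mul(2, G))
Add(Function('K')(s, -9), -42504) = Add(Mul(2, -9), -42504) = Add(-18, -42504) = -42522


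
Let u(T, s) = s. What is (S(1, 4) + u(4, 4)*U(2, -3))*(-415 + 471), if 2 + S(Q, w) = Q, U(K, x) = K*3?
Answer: 1288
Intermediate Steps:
U(K, x) = 3*K
S(Q, w) = -2 + Q
(S(1, 4) + u(4, 4)*U(2, -3))*(-415 + 471) = ((-2 + 1) + 4*(3*2))*(-415 + 471) = (-1 + 4*6)*56 = (-1 + 24)*56 = 23*56 = 1288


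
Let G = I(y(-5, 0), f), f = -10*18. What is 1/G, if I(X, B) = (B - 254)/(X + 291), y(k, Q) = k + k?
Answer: -281/434 ≈ -0.64747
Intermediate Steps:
f = -180
y(k, Q) = 2*k
I(X, B) = (-254 + B)/(291 + X)
G = -434/281 (G = (-254 - 180)/(291 + 2*(-5)) = -434/(291 - 10) = -434/281 ≈ -1.5445)
1/G = 1/(-434/281) = -281/434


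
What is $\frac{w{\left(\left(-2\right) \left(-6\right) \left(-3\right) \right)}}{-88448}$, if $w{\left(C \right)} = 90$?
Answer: $- \frac{45}{44224} \approx -0.0010175$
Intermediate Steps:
$\frac{w{\left(\left(-2\right) \left(-6\right) \left(-3\right) \right)}}{-88448} = \frac{90}{-88448} = 90 \left(- \frac{1}{88448}\right) = - \frac{45}{44224}$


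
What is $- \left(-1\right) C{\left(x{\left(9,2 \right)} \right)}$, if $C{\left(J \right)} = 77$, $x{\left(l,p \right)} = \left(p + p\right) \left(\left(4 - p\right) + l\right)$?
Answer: $77$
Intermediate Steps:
$x{\left(l,p \right)} = 2 p \left(4 + l - p\right)$
$- \left(-1\right) C{\left(x{\left(9,2 \right)} \right)} = - \left(-1\right) 77 = \left(-1\right) \left(-77\right) = 77$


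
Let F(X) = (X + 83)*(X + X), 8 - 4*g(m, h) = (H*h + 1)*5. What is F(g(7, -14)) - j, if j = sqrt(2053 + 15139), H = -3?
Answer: -25875/8 - 2*sqrt(4298) ≈ -3365.5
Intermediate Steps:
g(m, h) = 3/4 + 15*h/4 (g(m, h) = 2 - (-3*h + 1)*5/4 = 2 - (1 - 3*h)*5/4 = 2 - (5 - 15*h)/4 = 2 + (-5/4 + 15*h/4) = 3/4 + 15*h/4)
F(X) = 2*X*(83 + X) (F(X) = (83 + X)*(2*X) = 2*X*(83 + X))
j = 2*sqrt(4298) (j = sqrt(17192) = 2*sqrt(4298) ≈ 131.12)
F(g(7, -14)) - j = 2*(3/4 + (15/4)*(-14))*(83 + (3/4 + (15/4)*(-14))) - 2*sqrt(4298) = 2*(3/4 - 105/2)*(83 + (3/4 - 105/2)) - 2*sqrt(4298) = 2*(-207/4)*(83 - 207/4) - 2*sqrt(4298) = 2*(-207/4)*(125/4) - 2*sqrt(4298) = -25875/8 - 2*sqrt(4298)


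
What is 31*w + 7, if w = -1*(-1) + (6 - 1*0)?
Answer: 224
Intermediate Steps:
w = 7 (w = 1 + (6 + 0) = 1 + 6 = 7)
31*w + 7 = 31*7 + 7 = 217 + 7 = 224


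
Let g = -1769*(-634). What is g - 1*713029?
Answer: 408517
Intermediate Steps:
g = 1121546
g - 1*713029 = 1121546 - 1*713029 = 1121546 - 713029 = 408517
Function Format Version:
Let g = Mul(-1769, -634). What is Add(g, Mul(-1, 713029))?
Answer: 408517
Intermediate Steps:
g = 1121546
Add(g, Mul(-1, 713029)) = Add(1121546, Mul(-1, 713029)) = Add(1121546, -713029) = 408517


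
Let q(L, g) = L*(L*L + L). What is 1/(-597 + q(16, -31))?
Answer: 1/3755 ≈ 0.00026631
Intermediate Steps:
q(L, g) = L*(L + L**2) (q(L, g) = L*(L**2 + L) = L*(L + L**2))
1/(-597 + q(16, -31)) = 1/(-597 + 16**2*(1 + 16)) = 1/(-597 + 256*17) = 1/(-597 + 4352) = 1/3755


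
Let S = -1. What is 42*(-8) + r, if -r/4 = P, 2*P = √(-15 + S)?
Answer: -336 - 8*I ≈ -336.0 - 8.0*I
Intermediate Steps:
P = 2*I (P = √(-15 - 1)/2 = √(-16)/2 = (4*I)/2 = 2*I ≈ 2.0*I)
r = -8*I ≈ -8.0*I
42*(-8) + r = 42*(-8) - 8*I = -336 - 8*I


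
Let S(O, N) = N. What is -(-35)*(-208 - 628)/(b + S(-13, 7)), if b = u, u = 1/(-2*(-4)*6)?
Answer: -1404480/337 ≈ -4167.6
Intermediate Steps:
u = 1/48 (u = 1/(8*6) = 1/48 ≈ 0.020833)
b = 1/48 ≈ 0.020833
-(-35)*(-208 - 628)/(b + S(-13, 7)) = -(-35)*(-208 - 628)/(1/48 + 7) = -(-35)*(-836/337/48) = -(-35)*(-836*48/337) = -(-35)*(-40128)/337 = -1*1404480/337 = -1404480/337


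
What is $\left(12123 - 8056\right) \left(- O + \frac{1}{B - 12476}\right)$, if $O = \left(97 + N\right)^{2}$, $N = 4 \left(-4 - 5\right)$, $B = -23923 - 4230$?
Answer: $- \frac{614851134170}{40629} \approx -1.5133 \cdot 10^{7}$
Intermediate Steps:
$B = -28153$ ($B = -23923 - 4230 = -28153$)
$N = -36$ ($N = 4 \left(-9\right) = -36$)
$O = 3721$ ($O = \left(97 - 36\right)^{2} = 61^{2} = 3721$)
$\left(12123 - 8056\right) \left(- O + \frac{1}{B - 12476}\right) = \left(12123 - 8056\right) \left(\left(-1\right) 3721 + \frac{1}{-28153 - 12476}\right) = 4067 \left(-3721 + \frac{1}{-40629}\right) = 4067 \left(-3721 - \frac{1}{40629}\right) = 4067 \left(- \frac{151180510}{40629}\right) = - \frac{614851134170}{40629}$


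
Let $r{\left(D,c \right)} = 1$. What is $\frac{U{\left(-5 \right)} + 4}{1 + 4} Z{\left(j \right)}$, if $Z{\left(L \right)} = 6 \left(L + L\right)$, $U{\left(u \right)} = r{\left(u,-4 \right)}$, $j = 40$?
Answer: $480$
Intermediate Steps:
$U{\left(u \right)} = 1$
$Z{\left(L \right)} = 12 L$ ($Z{\left(L \right)} = 6 \cdot 2 L = 12 L$)
$\frac{U{\left(-5 \right)} + 4}{1 + 4} Z{\left(j \right)} = \frac{1 + 4}{1 + 4} \cdot 12 \cdot 40 = \frac{5}{5} \cdot 480 = 5 \cdot \frac{1}{5} \cdot 480 = 1 \cdot 480 = 480$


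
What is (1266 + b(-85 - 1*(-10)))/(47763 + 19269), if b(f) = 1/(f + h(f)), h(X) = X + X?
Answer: 284849/15082200 ≈ 0.018886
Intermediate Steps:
h(X) = 2*X
b(f) = 1/(3*f) (b(f) = 1/(f + 2*f) = 1/(3*f))
(1266 + b(-85 - 1*(-10)))/(47763 + 19269) = (1266 + 1/(3*(-85 - 1*(-10))))/(47763 + 19269) = (1266 + 1/(3*(-85 + 10)))/67032 = (1266 + (⅓)/(-75))*(1/67032) = (1266 + (⅓)*(-1/75))*(1/67032) = (1266 - 1/225)*(1/67032) = (284849/225)*(1/67032) = 284849/15082200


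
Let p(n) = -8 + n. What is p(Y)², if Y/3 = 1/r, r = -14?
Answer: 13225/196 ≈ 67.474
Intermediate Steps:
Y = -3/14 (Y = 3/(-14) = 3*(-1/14) = -3/14 ≈ -0.21429)
p(Y)² = (-8 - 3/14)² = (-115/14)² = 13225/196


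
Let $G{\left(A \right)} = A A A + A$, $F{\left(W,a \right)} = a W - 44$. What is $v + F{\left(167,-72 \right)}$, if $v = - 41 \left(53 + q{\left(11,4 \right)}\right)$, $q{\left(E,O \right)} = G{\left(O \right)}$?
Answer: $-17029$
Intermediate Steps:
$F{\left(W,a \right)} = -44 + W a$ ($F{\left(W,a \right)} = W a - 44 = -44 + W a$)
$G{\left(A \right)} = A + A^{3}$ ($G{\left(A \right)} = A A^{2} + A = A^{3} + A = A + A^{3}$)
$q{\left(E,O \right)} = O + O^{3}$
$v = -4961$ ($v = - 41 \left(53 + \left(4 + 4^{3}\right)\right) = - 41 \left(53 + \left(4 + 64\right)\right) = - 41 \left(53 + 68\right) = \left(-41\right) 121 = -4961$)
$v + F{\left(167,-72 \right)} = -4961 + \left(-44 + 167 \left(-72\right)\right) = -4961 - 12068 = -17029$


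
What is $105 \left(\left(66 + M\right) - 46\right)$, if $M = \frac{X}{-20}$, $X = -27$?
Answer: $\frac{8967}{4} \approx 2241.8$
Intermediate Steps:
$M = \frac{27}{20}$ ($M = - \frac{27}{-20} = \left(-27\right) \left(- \frac{1}{20}\right) = \frac{27}{20} \approx 1.35$)
$105 \left(\left(66 + M\right) - 46\right) = 105 \left(\left(66 + \frac{27}{20}\right) - 46\right) = 105 \left(\frac{1347}{20} - 46\right) = 105 \cdot \frac{427}{20} = \frac{8967}{4}$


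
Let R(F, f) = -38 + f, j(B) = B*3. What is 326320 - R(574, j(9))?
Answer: 326331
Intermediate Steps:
j(B) = 3*B
326320 - R(574, j(9)) = 326320 - (-38 + 3*9) = 326320 - (-38 + 27) = 326320 - 1*(-11) = 326320 + 11 = 326331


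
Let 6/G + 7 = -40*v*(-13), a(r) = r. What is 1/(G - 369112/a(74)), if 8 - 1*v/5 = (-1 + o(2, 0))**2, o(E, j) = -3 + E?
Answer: -10393/51840278 ≈ -0.00020048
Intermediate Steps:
v = 20 (v = 40 - 5*(-1 + (-3 + 2))**2 = 40 - 5*(-1 - 1)**2 = 40 - 5*(-2)**2 = 40 - 5*4 = 40 - 20 = 20)
G = 6/10393 (G = 6/(-7 - 40*20*(-13)) = 6/(-7 - 800*(-13)) = 6/(-7 + 10400) = 6/10393 ≈ 0.00057731)
1/(G - 369112/a(74)) = 1/(6/10393 - 369112/74) = 1/(6/10393 - 369112*1/74) = 1/(6/10393 - 4988) = 1/(-51840278/10393) = -10393/51840278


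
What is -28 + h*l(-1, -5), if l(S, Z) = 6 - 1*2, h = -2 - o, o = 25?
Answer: -136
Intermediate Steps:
h = -27 (h = -2 - 1*25 = -2 - 25 = -27)
l(S, Z) = 4 (l(S, Z) = 6 - 2 = 4)
-28 + h*l(-1, -5) = -28 - 27*4 = -28 - 108 = -136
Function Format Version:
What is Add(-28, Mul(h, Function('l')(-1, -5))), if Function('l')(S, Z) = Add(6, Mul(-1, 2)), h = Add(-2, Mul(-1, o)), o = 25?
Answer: -136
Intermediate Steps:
h = -27 (h = Add(-2, Mul(-1, 25)) = Add(-2, -25) = -27)
Function('l')(S, Z) = 4 (Function('l')(S, Z) = Add(6, -2) = 4)
Add(-28, Mul(h, Function('l')(-1, -5))) = Add(-28, Mul(-27, 4)) = Add(-28, -108) = -136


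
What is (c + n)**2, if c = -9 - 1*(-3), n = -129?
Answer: 18225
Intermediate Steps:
c = -6 (c = -9 + 3 = -6)
(c + n)**2 = (-6 - 129)**2 = (-135)**2 = 18225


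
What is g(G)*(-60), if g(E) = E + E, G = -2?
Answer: 240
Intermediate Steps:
g(E) = 2*E
g(G)*(-60) = (2*(-2))*(-60) = -4*(-60) = 240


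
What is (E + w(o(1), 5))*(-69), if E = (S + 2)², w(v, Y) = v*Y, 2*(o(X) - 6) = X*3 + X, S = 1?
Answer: -3381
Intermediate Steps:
o(X) = 6 + 2*X (o(X) = 6 + (X*3 + X)/2 = 6 + (3*X + X)/2 = 6 + (4*X)/2 = 6 + 2*X)
w(v, Y) = Y*v
E = 9 (E = (1 + 2)² = 3² = 9)
(E + w(o(1), 5))*(-69) = (9 + 5*(6 + 2*1))*(-69) = (9 + 5*(6 + 2))*(-69) = (9 + 5*8)*(-69) = (9 + 40)*(-69) = 49*(-69) = -3381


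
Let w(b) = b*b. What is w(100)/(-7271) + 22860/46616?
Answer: -74986235/84736234 ≈ -0.88494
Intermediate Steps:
w(b) = b**2
w(100)/(-7271) + 22860/46616 = 100**2/(-7271) + 22860/46616 = 10000*(-1/7271) + 22860*(1/46616) = -10000/7271 + 5715/11654 = -74986235/84736234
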